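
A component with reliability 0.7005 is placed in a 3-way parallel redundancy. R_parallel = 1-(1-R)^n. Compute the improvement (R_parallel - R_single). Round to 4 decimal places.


R_single = 0.7005, n = 3
1 - R_single = 0.2995
(1 - R_single)^n = 0.2995^3 = 0.0269
R_parallel = 1 - 0.0269 = 0.9731
Improvement = 0.9731 - 0.7005
Improvement = 0.2726

0.2726


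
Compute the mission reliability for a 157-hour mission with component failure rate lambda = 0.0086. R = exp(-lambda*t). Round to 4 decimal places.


lambda = 0.0086
mission_time = 157
lambda * t = 0.0086 * 157 = 1.3502
R = exp(-1.3502)
R = 0.2592

0.2592


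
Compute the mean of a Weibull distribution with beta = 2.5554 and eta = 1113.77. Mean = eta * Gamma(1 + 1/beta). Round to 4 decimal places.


beta = 2.5554, eta = 1113.77
1/beta = 0.3913
1 + 1/beta = 1.3913
Gamma(1.3913) = 0.8878
Mean = 1113.77 * 0.8878
Mean = 988.7722

988.7722


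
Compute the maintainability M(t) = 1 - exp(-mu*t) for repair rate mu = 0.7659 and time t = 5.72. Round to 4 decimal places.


mu = 0.7659, t = 5.72
mu * t = 0.7659 * 5.72 = 4.3809
exp(-4.3809) = 0.0125
M(t) = 1 - 0.0125
M(t) = 0.9875

0.9875


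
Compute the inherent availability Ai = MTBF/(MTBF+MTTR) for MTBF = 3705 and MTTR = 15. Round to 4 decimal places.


MTBF = 3705
MTTR = 15
MTBF + MTTR = 3720
Ai = 3705 / 3720
Ai = 0.996

0.996


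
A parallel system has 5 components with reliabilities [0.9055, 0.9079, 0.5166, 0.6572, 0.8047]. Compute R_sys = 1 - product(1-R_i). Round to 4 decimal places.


Components: [0.9055, 0.9079, 0.5166, 0.6572, 0.8047]
(1 - 0.9055) = 0.0945, running product = 0.0945
(1 - 0.9079) = 0.0921, running product = 0.0087
(1 - 0.5166) = 0.4834, running product = 0.0042
(1 - 0.6572) = 0.3428, running product = 0.0014
(1 - 0.8047) = 0.1953, running product = 0.0003
Product of (1-R_i) = 0.0003
R_sys = 1 - 0.0003 = 0.9997

0.9997


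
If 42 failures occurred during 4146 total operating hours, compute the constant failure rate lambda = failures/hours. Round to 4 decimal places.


failures = 42
total_hours = 4146
lambda = 42 / 4146
lambda = 0.0101

0.0101


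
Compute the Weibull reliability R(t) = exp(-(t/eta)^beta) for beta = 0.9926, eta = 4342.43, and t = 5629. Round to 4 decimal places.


beta = 0.9926, eta = 4342.43, t = 5629
t/eta = 5629 / 4342.43 = 1.2963
(t/eta)^beta = 1.2963^0.9926 = 1.2938
R(t) = exp(-1.2938)
R(t) = 0.2742

0.2742


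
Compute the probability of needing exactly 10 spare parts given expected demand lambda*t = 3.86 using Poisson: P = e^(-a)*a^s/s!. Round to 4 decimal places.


a = 3.86, s = 10
e^(-a) = e^(-3.86) = 0.0211
a^s = 3.86^10 = 734299.1859
s! = 3628800
P = 0.0211 * 734299.1859 / 3628800
P = 0.0043

0.0043


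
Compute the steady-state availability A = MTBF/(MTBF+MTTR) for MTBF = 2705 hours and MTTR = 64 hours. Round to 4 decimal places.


MTBF = 2705
MTTR = 64
MTBF + MTTR = 2769
A = 2705 / 2769
A = 0.9769

0.9769


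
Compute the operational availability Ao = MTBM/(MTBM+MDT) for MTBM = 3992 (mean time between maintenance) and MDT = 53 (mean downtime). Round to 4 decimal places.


MTBM = 3992
MDT = 53
MTBM + MDT = 4045
Ao = 3992 / 4045
Ao = 0.9869

0.9869


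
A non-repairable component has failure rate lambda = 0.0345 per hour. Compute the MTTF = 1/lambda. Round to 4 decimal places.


lambda = 0.0345
MTTF = 1 / 0.0345
MTTF = 28.9855

28.9855


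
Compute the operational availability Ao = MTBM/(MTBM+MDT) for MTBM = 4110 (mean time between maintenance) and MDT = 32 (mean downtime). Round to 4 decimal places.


MTBM = 4110
MDT = 32
MTBM + MDT = 4142
Ao = 4110 / 4142
Ao = 0.9923

0.9923


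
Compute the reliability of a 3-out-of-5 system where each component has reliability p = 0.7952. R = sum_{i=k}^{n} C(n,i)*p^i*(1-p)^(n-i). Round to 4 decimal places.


k = 3, n = 5, p = 0.7952
i=3: C(5,3)=10 * 0.7952^3 * 0.2048^2 = 0.2109
i=4: C(5,4)=5 * 0.7952^4 * 0.2048^1 = 0.4095
i=5: C(5,5)=1 * 0.7952^5 * 0.2048^0 = 0.318
R = sum of terms = 0.9383

0.9383


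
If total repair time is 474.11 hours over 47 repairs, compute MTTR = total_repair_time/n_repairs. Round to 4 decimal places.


total_repair_time = 474.11
n_repairs = 47
MTTR = 474.11 / 47
MTTR = 10.0874

10.0874


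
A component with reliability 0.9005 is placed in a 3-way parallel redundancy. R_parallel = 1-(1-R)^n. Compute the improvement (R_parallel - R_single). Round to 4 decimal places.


R_single = 0.9005, n = 3
1 - R_single = 0.0995
(1 - R_single)^n = 0.0995^3 = 0.001
R_parallel = 1 - 0.001 = 0.999
Improvement = 0.999 - 0.9005
Improvement = 0.0985

0.0985


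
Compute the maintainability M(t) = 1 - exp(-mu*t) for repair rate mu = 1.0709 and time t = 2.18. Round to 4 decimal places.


mu = 1.0709, t = 2.18
mu * t = 1.0709 * 2.18 = 2.3346
exp(-2.3346) = 0.0969
M(t) = 1 - 0.0969
M(t) = 0.9031

0.9031


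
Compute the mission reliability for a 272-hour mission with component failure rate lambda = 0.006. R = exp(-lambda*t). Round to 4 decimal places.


lambda = 0.006
mission_time = 272
lambda * t = 0.006 * 272 = 1.632
R = exp(-1.632)
R = 0.1955

0.1955


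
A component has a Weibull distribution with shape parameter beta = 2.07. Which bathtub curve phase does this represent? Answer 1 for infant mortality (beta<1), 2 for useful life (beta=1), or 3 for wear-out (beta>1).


beta = 2.07
Compare beta to 1:
beta < 1 => infant mortality (phase 1)
beta = 1 => useful life (phase 2)
beta > 1 => wear-out (phase 3)
Since beta = 2.07, this is wear-out (increasing failure rate)
Phase = 3

3


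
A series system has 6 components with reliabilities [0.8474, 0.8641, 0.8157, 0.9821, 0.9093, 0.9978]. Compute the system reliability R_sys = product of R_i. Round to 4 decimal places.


Components: [0.8474, 0.8641, 0.8157, 0.9821, 0.9093, 0.9978]
After component 1 (R=0.8474): product = 0.8474
After component 2 (R=0.8641): product = 0.7322
After component 3 (R=0.8157): product = 0.5973
After component 4 (R=0.9821): product = 0.5866
After component 5 (R=0.9093): product = 0.5334
After component 6 (R=0.9978): product = 0.5322
R_sys = 0.5322

0.5322


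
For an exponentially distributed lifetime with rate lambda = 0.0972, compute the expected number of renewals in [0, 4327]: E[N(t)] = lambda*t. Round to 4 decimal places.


lambda = 0.0972
t = 4327
E[N(t)] = lambda * t
E[N(t)] = 0.0972 * 4327
E[N(t)] = 420.5844

420.5844


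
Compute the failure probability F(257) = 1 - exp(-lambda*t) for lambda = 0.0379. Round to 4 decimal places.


lambda = 0.0379, t = 257
lambda * t = 9.7403
exp(-9.7403) = 0.0001
F(t) = 1 - 0.0001
F(t) = 0.9999

0.9999


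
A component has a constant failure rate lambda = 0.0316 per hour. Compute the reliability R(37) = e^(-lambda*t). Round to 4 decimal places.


lambda = 0.0316
t = 37
lambda * t = 1.1692
R(t) = e^(-1.1692)
R(t) = 0.3106

0.3106


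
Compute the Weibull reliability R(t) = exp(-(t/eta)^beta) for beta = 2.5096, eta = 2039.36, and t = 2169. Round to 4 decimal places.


beta = 2.5096, eta = 2039.36, t = 2169
t/eta = 2169 / 2039.36 = 1.0636
(t/eta)^beta = 1.0636^2.5096 = 1.1673
R(t) = exp(-1.1673)
R(t) = 0.3112

0.3112


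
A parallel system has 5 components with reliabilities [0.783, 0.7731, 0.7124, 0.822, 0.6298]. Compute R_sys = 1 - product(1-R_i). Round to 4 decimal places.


Components: [0.783, 0.7731, 0.7124, 0.822, 0.6298]
(1 - 0.783) = 0.217, running product = 0.217
(1 - 0.7731) = 0.2269, running product = 0.0492
(1 - 0.7124) = 0.2876, running product = 0.0142
(1 - 0.822) = 0.178, running product = 0.0025
(1 - 0.6298) = 0.3702, running product = 0.0009
Product of (1-R_i) = 0.0009
R_sys = 1 - 0.0009 = 0.9991

0.9991


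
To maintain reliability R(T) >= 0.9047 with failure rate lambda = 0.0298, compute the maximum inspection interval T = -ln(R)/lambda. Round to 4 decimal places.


R_target = 0.9047
lambda = 0.0298
-ln(0.9047) = 0.1002
T = 0.1002 / 0.0298
T = 3.3608

3.3608


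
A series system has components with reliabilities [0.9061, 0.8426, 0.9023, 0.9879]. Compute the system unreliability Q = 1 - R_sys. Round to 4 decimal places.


Components: [0.9061, 0.8426, 0.9023, 0.9879]
After component 1: product = 0.9061
After component 2: product = 0.7635
After component 3: product = 0.6889
After component 4: product = 0.6806
R_sys = 0.6806
Q = 1 - 0.6806 = 0.3194

0.3194


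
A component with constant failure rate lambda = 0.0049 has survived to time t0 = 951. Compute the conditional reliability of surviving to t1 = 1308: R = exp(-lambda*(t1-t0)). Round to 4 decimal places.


lambda = 0.0049
t0 = 951, t1 = 1308
t1 - t0 = 357
lambda * (t1-t0) = 0.0049 * 357 = 1.7493
R = exp(-1.7493)
R = 0.1739

0.1739


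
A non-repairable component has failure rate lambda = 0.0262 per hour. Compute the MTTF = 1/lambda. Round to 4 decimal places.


lambda = 0.0262
MTTF = 1 / 0.0262
MTTF = 38.1679

38.1679


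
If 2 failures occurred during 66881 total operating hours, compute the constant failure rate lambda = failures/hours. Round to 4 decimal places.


failures = 2
total_hours = 66881
lambda = 2 / 66881
lambda = 0.0

0.0


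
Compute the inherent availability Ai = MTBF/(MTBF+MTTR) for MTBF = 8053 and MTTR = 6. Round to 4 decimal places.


MTBF = 8053
MTTR = 6
MTBF + MTTR = 8059
Ai = 8053 / 8059
Ai = 0.9993

0.9993


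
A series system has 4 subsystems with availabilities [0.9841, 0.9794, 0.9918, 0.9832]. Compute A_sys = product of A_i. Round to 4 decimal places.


Subsystems: [0.9841, 0.9794, 0.9918, 0.9832]
After subsystem 1 (A=0.9841): product = 0.9841
After subsystem 2 (A=0.9794): product = 0.9638
After subsystem 3 (A=0.9918): product = 0.9559
After subsystem 4 (A=0.9832): product = 0.9399
A_sys = 0.9399

0.9399


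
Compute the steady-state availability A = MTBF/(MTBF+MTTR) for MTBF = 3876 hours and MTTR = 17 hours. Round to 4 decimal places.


MTBF = 3876
MTTR = 17
MTBF + MTTR = 3893
A = 3876 / 3893
A = 0.9956

0.9956


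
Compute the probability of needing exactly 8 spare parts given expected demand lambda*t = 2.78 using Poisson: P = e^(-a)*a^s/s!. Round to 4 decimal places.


a = 2.78, s = 8
e^(-a) = e^(-2.78) = 0.062
a^s = 2.78^8 = 3567.4539
s! = 40320
P = 0.062 * 3567.4539 / 40320
P = 0.0055

0.0055


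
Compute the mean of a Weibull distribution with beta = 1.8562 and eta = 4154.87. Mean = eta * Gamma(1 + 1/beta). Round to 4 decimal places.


beta = 1.8562, eta = 4154.87
1/beta = 0.5387
1 + 1/beta = 1.5387
Gamma(1.5387) = 0.8881
Mean = 4154.87 * 0.8881
Mean = 3689.9235

3689.9235


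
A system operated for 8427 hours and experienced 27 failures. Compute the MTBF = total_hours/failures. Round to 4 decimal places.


total_hours = 8427
failures = 27
MTBF = 8427 / 27
MTBF = 312.1111

312.1111


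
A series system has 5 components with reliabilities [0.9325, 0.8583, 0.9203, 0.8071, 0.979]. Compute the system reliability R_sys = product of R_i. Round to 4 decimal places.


Components: [0.9325, 0.8583, 0.9203, 0.8071, 0.979]
After component 1 (R=0.9325): product = 0.9325
After component 2 (R=0.8583): product = 0.8004
After component 3 (R=0.9203): product = 0.7366
After component 4 (R=0.8071): product = 0.5945
After component 5 (R=0.979): product = 0.582
R_sys = 0.582

0.582


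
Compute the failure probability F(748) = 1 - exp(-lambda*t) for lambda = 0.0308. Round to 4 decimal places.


lambda = 0.0308, t = 748
lambda * t = 23.0384
exp(-23.0384) = 0.0
F(t) = 1 - 0.0
F(t) = 1.0

1.0


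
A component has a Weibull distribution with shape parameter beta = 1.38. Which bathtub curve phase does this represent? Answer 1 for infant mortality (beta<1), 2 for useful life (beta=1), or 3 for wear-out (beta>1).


beta = 1.38
Compare beta to 1:
beta < 1 => infant mortality (phase 1)
beta = 1 => useful life (phase 2)
beta > 1 => wear-out (phase 3)
Since beta = 1.38, this is wear-out (increasing failure rate)
Phase = 3

3


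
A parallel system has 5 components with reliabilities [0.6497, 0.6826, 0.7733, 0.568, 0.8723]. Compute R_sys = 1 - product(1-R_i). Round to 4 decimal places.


Components: [0.6497, 0.6826, 0.7733, 0.568, 0.8723]
(1 - 0.6497) = 0.3503, running product = 0.3503
(1 - 0.6826) = 0.3174, running product = 0.1112
(1 - 0.7733) = 0.2267, running product = 0.0252
(1 - 0.568) = 0.432, running product = 0.0109
(1 - 0.8723) = 0.1277, running product = 0.0014
Product of (1-R_i) = 0.0014
R_sys = 1 - 0.0014 = 0.9986

0.9986


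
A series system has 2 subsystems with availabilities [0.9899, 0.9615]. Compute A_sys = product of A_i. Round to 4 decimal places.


Subsystems: [0.9899, 0.9615]
After subsystem 1 (A=0.9899): product = 0.9899
After subsystem 2 (A=0.9615): product = 0.9518
A_sys = 0.9518

0.9518


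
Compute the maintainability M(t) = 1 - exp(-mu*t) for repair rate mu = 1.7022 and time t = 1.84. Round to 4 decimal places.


mu = 1.7022, t = 1.84
mu * t = 1.7022 * 1.84 = 3.132
exp(-3.132) = 0.0436
M(t) = 1 - 0.0436
M(t) = 0.9564

0.9564


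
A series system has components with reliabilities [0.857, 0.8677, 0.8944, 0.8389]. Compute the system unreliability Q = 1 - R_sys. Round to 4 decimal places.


Components: [0.857, 0.8677, 0.8944, 0.8389]
After component 1: product = 0.857
After component 2: product = 0.7436
After component 3: product = 0.6651
After component 4: product = 0.5579
R_sys = 0.5579
Q = 1 - 0.5579 = 0.4421

0.4421


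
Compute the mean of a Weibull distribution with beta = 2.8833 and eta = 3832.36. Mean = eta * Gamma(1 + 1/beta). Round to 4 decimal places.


beta = 2.8833, eta = 3832.36
1/beta = 0.3468
1 + 1/beta = 1.3468
Gamma(1.3468) = 0.8915
Mean = 3832.36 * 0.8915
Mean = 3416.4674

3416.4674


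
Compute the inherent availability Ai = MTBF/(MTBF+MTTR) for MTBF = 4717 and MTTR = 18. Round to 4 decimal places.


MTBF = 4717
MTTR = 18
MTBF + MTTR = 4735
Ai = 4717 / 4735
Ai = 0.9962

0.9962


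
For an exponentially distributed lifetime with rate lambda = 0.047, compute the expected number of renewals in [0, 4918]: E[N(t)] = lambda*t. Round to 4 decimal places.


lambda = 0.047
t = 4918
E[N(t)] = lambda * t
E[N(t)] = 0.047 * 4918
E[N(t)] = 231.146

231.146


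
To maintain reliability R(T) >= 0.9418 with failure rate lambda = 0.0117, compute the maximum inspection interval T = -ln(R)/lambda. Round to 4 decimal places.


R_target = 0.9418
lambda = 0.0117
-ln(0.9418) = 0.06
T = 0.06 / 0.0117
T = 5.125

5.125


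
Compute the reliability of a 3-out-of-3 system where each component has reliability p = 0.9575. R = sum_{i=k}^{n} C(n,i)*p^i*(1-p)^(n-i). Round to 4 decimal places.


k = 3, n = 3, p = 0.9575
i=3: C(3,3)=1 * 0.9575^3 * 0.0425^0 = 0.8778
R = sum of terms = 0.8778

0.8778


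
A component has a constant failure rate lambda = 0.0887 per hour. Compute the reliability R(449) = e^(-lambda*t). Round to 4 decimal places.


lambda = 0.0887
t = 449
lambda * t = 39.8263
R(t) = e^(-39.8263)
R(t) = 0.0

0.0


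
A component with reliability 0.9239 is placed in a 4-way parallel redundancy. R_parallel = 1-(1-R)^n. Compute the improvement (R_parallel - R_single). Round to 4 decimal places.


R_single = 0.9239, n = 4
1 - R_single = 0.0761
(1 - R_single)^n = 0.0761^4 = 0.0
R_parallel = 1 - 0.0 = 1.0
Improvement = 1.0 - 0.9239
Improvement = 0.0761

0.0761


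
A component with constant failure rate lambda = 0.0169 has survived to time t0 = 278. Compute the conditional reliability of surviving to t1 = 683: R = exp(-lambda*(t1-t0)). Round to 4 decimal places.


lambda = 0.0169
t0 = 278, t1 = 683
t1 - t0 = 405
lambda * (t1-t0) = 0.0169 * 405 = 6.8445
R = exp(-6.8445)
R = 0.0011

0.0011


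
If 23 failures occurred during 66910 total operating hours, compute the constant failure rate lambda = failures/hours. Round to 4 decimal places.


failures = 23
total_hours = 66910
lambda = 23 / 66910
lambda = 0.0003

0.0003


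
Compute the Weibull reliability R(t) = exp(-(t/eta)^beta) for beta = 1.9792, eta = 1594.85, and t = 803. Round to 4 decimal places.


beta = 1.9792, eta = 1594.85, t = 803
t/eta = 803 / 1594.85 = 0.5035
(t/eta)^beta = 0.5035^1.9792 = 0.2572
R(t) = exp(-0.2572)
R(t) = 0.7733

0.7733


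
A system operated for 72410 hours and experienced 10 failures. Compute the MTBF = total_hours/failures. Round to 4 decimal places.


total_hours = 72410
failures = 10
MTBF = 72410 / 10
MTBF = 7241.0

7241.0


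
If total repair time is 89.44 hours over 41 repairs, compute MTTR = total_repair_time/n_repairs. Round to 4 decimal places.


total_repair_time = 89.44
n_repairs = 41
MTTR = 89.44 / 41
MTTR = 2.1815

2.1815


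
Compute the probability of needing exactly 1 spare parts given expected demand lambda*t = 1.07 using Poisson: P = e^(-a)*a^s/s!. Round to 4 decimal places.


a = 1.07, s = 1
e^(-a) = e^(-1.07) = 0.343
a^s = 1.07^1 = 1.07
s! = 1
P = 0.343 * 1.07 / 1
P = 0.367

0.367


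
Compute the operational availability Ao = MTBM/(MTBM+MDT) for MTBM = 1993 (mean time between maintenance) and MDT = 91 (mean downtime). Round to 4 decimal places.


MTBM = 1993
MDT = 91
MTBM + MDT = 2084
Ao = 1993 / 2084
Ao = 0.9563

0.9563


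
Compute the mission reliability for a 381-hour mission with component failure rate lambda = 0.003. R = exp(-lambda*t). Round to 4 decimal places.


lambda = 0.003
mission_time = 381
lambda * t = 0.003 * 381 = 1.143
R = exp(-1.143)
R = 0.3189

0.3189


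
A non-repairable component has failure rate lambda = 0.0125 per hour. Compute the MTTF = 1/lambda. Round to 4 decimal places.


lambda = 0.0125
MTTF = 1 / 0.0125
MTTF = 80.0

80.0


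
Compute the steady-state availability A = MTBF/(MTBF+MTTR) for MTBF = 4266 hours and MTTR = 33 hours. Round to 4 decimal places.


MTBF = 4266
MTTR = 33
MTBF + MTTR = 4299
A = 4266 / 4299
A = 0.9923

0.9923


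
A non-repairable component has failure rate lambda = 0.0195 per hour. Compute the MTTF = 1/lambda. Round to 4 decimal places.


lambda = 0.0195
MTTF = 1 / 0.0195
MTTF = 51.2821

51.2821


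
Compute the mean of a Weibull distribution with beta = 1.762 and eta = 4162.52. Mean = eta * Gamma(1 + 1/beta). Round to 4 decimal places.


beta = 1.762, eta = 4162.52
1/beta = 0.5675
1 + 1/beta = 1.5675
Gamma(1.5675) = 0.8903
Mean = 4162.52 * 0.8903
Mean = 3705.7786

3705.7786


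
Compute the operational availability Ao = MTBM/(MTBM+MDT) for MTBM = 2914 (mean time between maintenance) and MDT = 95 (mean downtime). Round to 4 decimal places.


MTBM = 2914
MDT = 95
MTBM + MDT = 3009
Ao = 2914 / 3009
Ao = 0.9684

0.9684


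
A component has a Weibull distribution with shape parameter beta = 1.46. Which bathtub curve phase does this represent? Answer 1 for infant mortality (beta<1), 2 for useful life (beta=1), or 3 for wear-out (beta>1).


beta = 1.46
Compare beta to 1:
beta < 1 => infant mortality (phase 1)
beta = 1 => useful life (phase 2)
beta > 1 => wear-out (phase 3)
Since beta = 1.46, this is wear-out (increasing failure rate)
Phase = 3

3


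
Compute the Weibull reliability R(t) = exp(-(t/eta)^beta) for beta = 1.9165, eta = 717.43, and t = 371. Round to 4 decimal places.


beta = 1.9165, eta = 717.43, t = 371
t/eta = 371 / 717.43 = 0.5171
(t/eta)^beta = 0.5171^1.9165 = 0.2826
R(t) = exp(-0.2826)
R(t) = 0.7539

0.7539


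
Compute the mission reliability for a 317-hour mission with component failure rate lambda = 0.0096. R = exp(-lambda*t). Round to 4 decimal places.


lambda = 0.0096
mission_time = 317
lambda * t = 0.0096 * 317 = 3.0432
R = exp(-3.0432)
R = 0.0477

0.0477


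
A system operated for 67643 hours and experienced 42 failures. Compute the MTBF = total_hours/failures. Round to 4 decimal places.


total_hours = 67643
failures = 42
MTBF = 67643 / 42
MTBF = 1610.5476

1610.5476


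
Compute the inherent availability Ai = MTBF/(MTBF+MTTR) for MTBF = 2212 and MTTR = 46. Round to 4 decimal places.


MTBF = 2212
MTTR = 46
MTBF + MTTR = 2258
Ai = 2212 / 2258
Ai = 0.9796

0.9796


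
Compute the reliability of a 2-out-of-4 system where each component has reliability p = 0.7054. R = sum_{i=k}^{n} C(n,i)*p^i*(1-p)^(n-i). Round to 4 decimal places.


k = 2, n = 4, p = 0.7054
i=2: C(4,2)=6 * 0.7054^2 * 0.2946^2 = 0.2591
i=3: C(4,3)=4 * 0.7054^3 * 0.2946^1 = 0.4136
i=4: C(4,4)=1 * 0.7054^4 * 0.2946^0 = 0.2476
R = sum of terms = 0.9203

0.9203


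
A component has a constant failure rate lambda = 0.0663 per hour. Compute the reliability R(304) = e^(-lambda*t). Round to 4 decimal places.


lambda = 0.0663
t = 304
lambda * t = 20.1552
R(t) = e^(-20.1552)
R(t) = 0.0

0.0


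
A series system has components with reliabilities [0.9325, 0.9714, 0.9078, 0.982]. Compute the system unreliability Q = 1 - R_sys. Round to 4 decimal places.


Components: [0.9325, 0.9714, 0.9078, 0.982]
After component 1: product = 0.9325
After component 2: product = 0.9058
After component 3: product = 0.8223
After component 4: product = 0.8075
R_sys = 0.8075
Q = 1 - 0.8075 = 0.1925

0.1925


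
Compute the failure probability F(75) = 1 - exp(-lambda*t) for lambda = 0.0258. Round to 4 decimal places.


lambda = 0.0258, t = 75
lambda * t = 1.935
exp(-1.935) = 0.1444
F(t) = 1 - 0.1444
F(t) = 0.8556

0.8556


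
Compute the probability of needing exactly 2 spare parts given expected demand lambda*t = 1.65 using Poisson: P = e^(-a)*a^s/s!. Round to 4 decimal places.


a = 1.65, s = 2
e^(-a) = e^(-1.65) = 0.192
a^s = 1.65^2 = 2.7225
s! = 2
P = 0.192 * 2.7225 / 2
P = 0.2614

0.2614


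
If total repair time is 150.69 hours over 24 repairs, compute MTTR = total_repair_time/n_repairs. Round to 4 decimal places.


total_repair_time = 150.69
n_repairs = 24
MTTR = 150.69 / 24
MTTR = 6.2787

6.2787


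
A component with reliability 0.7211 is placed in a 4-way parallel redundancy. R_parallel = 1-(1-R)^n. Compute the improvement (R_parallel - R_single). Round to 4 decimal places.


R_single = 0.7211, n = 4
1 - R_single = 0.2789
(1 - R_single)^n = 0.2789^4 = 0.0061
R_parallel = 1 - 0.0061 = 0.9939
Improvement = 0.9939 - 0.7211
Improvement = 0.2728

0.2728


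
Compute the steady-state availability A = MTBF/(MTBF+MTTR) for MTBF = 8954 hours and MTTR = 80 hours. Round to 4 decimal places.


MTBF = 8954
MTTR = 80
MTBF + MTTR = 9034
A = 8954 / 9034
A = 0.9911

0.9911


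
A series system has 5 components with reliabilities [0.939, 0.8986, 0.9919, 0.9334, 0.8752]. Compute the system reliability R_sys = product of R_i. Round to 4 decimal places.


Components: [0.939, 0.8986, 0.9919, 0.9334, 0.8752]
After component 1 (R=0.939): product = 0.939
After component 2 (R=0.8986): product = 0.8438
After component 3 (R=0.9919): product = 0.837
After component 4 (R=0.9334): product = 0.7812
After component 5 (R=0.8752): product = 0.6837
R_sys = 0.6837

0.6837


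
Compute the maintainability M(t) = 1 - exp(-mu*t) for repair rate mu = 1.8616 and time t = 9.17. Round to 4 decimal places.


mu = 1.8616, t = 9.17
mu * t = 1.8616 * 9.17 = 17.0709
exp(-17.0709) = 0.0
M(t) = 1 - 0.0
M(t) = 1.0

1.0


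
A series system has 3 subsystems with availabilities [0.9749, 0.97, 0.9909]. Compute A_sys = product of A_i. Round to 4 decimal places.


Subsystems: [0.9749, 0.97, 0.9909]
After subsystem 1 (A=0.9749): product = 0.9749
After subsystem 2 (A=0.97): product = 0.9457
After subsystem 3 (A=0.9909): product = 0.937
A_sys = 0.937

0.937


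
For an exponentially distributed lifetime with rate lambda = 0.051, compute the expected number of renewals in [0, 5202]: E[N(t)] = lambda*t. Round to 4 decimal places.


lambda = 0.051
t = 5202
E[N(t)] = lambda * t
E[N(t)] = 0.051 * 5202
E[N(t)] = 265.302

265.302


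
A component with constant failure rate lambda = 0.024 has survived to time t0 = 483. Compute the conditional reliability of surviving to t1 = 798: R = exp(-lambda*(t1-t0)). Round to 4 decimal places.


lambda = 0.024
t0 = 483, t1 = 798
t1 - t0 = 315
lambda * (t1-t0) = 0.024 * 315 = 7.56
R = exp(-7.56)
R = 0.0005

0.0005


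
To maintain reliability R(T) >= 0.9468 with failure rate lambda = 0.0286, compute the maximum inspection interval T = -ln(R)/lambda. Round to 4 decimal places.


R_target = 0.9468
lambda = 0.0286
-ln(0.9468) = 0.0547
T = 0.0547 / 0.0286
T = 1.9114

1.9114


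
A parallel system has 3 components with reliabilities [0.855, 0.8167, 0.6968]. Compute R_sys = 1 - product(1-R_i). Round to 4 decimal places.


Components: [0.855, 0.8167, 0.6968]
(1 - 0.855) = 0.145, running product = 0.145
(1 - 0.8167) = 0.1833, running product = 0.0266
(1 - 0.6968) = 0.3032, running product = 0.0081
Product of (1-R_i) = 0.0081
R_sys = 1 - 0.0081 = 0.9919

0.9919


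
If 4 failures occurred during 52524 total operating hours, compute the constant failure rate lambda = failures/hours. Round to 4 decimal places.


failures = 4
total_hours = 52524
lambda = 4 / 52524
lambda = 0.0001

0.0001


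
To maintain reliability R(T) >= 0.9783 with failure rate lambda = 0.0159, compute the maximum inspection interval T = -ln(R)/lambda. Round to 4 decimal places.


R_target = 0.9783
lambda = 0.0159
-ln(0.9783) = 0.0219
T = 0.0219 / 0.0159
T = 1.3798

1.3798


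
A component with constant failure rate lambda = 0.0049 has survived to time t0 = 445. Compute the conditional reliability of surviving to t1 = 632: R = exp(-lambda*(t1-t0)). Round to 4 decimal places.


lambda = 0.0049
t0 = 445, t1 = 632
t1 - t0 = 187
lambda * (t1-t0) = 0.0049 * 187 = 0.9163
R = exp(-0.9163)
R = 0.4

0.4


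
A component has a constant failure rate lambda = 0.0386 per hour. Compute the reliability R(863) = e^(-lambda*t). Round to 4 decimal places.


lambda = 0.0386
t = 863
lambda * t = 33.3118
R(t) = e^(-33.3118)
R(t) = 0.0

0.0


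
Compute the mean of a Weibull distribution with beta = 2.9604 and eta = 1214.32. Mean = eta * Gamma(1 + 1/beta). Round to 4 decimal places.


beta = 2.9604, eta = 1214.32
1/beta = 0.3378
1 + 1/beta = 1.3378
Gamma(1.3378) = 0.8925
Mean = 1214.32 * 0.8925
Mean = 1083.7365

1083.7365


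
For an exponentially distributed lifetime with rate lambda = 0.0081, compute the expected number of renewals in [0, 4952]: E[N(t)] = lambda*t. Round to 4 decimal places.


lambda = 0.0081
t = 4952
E[N(t)] = lambda * t
E[N(t)] = 0.0081 * 4952
E[N(t)] = 40.1112

40.1112


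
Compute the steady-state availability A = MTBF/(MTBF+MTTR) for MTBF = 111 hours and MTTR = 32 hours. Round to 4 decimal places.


MTBF = 111
MTTR = 32
MTBF + MTTR = 143
A = 111 / 143
A = 0.7762

0.7762


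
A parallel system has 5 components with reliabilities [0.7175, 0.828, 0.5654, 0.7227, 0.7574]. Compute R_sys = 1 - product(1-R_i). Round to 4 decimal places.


Components: [0.7175, 0.828, 0.5654, 0.7227, 0.7574]
(1 - 0.7175) = 0.2825, running product = 0.2825
(1 - 0.828) = 0.172, running product = 0.0486
(1 - 0.5654) = 0.4346, running product = 0.0211
(1 - 0.7227) = 0.2773, running product = 0.0059
(1 - 0.7574) = 0.2426, running product = 0.0014
Product of (1-R_i) = 0.0014
R_sys = 1 - 0.0014 = 0.9986

0.9986


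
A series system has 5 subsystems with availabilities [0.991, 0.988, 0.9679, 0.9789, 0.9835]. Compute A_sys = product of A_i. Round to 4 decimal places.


Subsystems: [0.991, 0.988, 0.9679, 0.9789, 0.9835]
After subsystem 1 (A=0.991): product = 0.991
After subsystem 2 (A=0.988): product = 0.9791
After subsystem 3 (A=0.9679): product = 0.9477
After subsystem 4 (A=0.9789): product = 0.9277
After subsystem 5 (A=0.9835): product = 0.9124
A_sys = 0.9124

0.9124


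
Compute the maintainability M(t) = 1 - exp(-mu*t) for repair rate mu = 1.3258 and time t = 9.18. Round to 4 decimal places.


mu = 1.3258, t = 9.18
mu * t = 1.3258 * 9.18 = 12.1708
exp(-12.1708) = 0.0
M(t) = 1 - 0.0
M(t) = 1.0

1.0


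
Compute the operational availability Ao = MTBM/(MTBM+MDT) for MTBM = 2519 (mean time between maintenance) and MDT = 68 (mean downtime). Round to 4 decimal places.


MTBM = 2519
MDT = 68
MTBM + MDT = 2587
Ao = 2519 / 2587
Ao = 0.9737

0.9737


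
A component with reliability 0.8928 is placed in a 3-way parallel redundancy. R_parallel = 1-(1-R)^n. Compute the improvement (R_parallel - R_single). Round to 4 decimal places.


R_single = 0.8928, n = 3
1 - R_single = 0.1072
(1 - R_single)^n = 0.1072^3 = 0.0012
R_parallel = 1 - 0.0012 = 0.9988
Improvement = 0.9988 - 0.8928
Improvement = 0.106

0.106


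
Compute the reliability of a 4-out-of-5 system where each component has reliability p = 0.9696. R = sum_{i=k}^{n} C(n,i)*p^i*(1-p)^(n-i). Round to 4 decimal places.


k = 4, n = 5, p = 0.9696
i=4: C(5,4)=5 * 0.9696^4 * 0.0304^1 = 0.1343
i=5: C(5,5)=1 * 0.9696^5 * 0.0304^0 = 0.857
R = sum of terms = 0.9913

0.9913


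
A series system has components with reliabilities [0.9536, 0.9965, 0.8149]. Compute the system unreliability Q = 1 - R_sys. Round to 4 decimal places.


Components: [0.9536, 0.9965, 0.8149]
After component 1: product = 0.9536
After component 2: product = 0.9503
After component 3: product = 0.7744
R_sys = 0.7744
Q = 1 - 0.7744 = 0.2256

0.2256


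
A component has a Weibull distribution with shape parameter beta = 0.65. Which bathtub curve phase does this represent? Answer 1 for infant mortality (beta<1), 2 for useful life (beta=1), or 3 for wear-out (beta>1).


beta = 0.65
Compare beta to 1:
beta < 1 => infant mortality (phase 1)
beta = 1 => useful life (phase 2)
beta > 1 => wear-out (phase 3)
Since beta = 0.65, this is infant mortality (decreasing failure rate)
Phase = 1

1


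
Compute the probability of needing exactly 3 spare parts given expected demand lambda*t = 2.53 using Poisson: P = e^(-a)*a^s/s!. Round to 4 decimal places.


a = 2.53, s = 3
e^(-a) = e^(-2.53) = 0.0797
a^s = 2.53^3 = 16.1943
s! = 6
P = 0.0797 * 16.1943 / 6
P = 0.215

0.215


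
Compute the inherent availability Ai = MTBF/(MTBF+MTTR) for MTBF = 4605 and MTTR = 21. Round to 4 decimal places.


MTBF = 4605
MTTR = 21
MTBF + MTTR = 4626
Ai = 4605 / 4626
Ai = 0.9955

0.9955


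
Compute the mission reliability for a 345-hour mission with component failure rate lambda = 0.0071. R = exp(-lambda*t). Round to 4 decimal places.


lambda = 0.0071
mission_time = 345
lambda * t = 0.0071 * 345 = 2.4495
R = exp(-2.4495)
R = 0.0863

0.0863


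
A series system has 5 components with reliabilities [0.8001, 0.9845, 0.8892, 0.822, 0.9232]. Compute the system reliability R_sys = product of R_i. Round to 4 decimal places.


Components: [0.8001, 0.9845, 0.8892, 0.822, 0.9232]
After component 1 (R=0.8001): product = 0.8001
After component 2 (R=0.9845): product = 0.7877
After component 3 (R=0.8892): product = 0.7004
After component 4 (R=0.822): product = 0.5757
After component 5 (R=0.9232): product = 0.5315
R_sys = 0.5315

0.5315


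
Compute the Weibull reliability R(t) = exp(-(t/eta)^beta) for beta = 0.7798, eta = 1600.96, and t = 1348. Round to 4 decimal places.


beta = 0.7798, eta = 1600.96, t = 1348
t/eta = 1348 / 1600.96 = 0.842
(t/eta)^beta = 0.842^0.7798 = 0.8745
R(t) = exp(-0.8745)
R(t) = 0.4171

0.4171


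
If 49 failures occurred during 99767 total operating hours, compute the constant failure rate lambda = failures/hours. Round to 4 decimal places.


failures = 49
total_hours = 99767
lambda = 49 / 99767
lambda = 0.0005

0.0005


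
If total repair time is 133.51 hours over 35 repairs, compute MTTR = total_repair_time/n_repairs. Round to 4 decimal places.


total_repair_time = 133.51
n_repairs = 35
MTTR = 133.51 / 35
MTTR = 3.8146

3.8146


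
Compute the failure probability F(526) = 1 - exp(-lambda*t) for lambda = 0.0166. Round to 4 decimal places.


lambda = 0.0166, t = 526
lambda * t = 8.7316
exp(-8.7316) = 0.0002
F(t) = 1 - 0.0002
F(t) = 0.9998

0.9998


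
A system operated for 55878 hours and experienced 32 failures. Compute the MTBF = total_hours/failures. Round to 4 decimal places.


total_hours = 55878
failures = 32
MTBF = 55878 / 32
MTBF = 1746.1875

1746.1875


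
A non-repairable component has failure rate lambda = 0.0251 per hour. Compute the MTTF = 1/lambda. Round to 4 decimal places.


lambda = 0.0251
MTTF = 1 / 0.0251
MTTF = 39.8406

39.8406


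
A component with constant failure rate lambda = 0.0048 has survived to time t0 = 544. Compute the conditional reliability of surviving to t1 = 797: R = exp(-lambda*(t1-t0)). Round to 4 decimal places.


lambda = 0.0048
t0 = 544, t1 = 797
t1 - t0 = 253
lambda * (t1-t0) = 0.0048 * 253 = 1.2144
R = exp(-1.2144)
R = 0.2969

0.2969


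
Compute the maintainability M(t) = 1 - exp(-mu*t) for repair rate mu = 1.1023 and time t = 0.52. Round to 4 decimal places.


mu = 1.1023, t = 0.52
mu * t = 1.1023 * 0.52 = 0.5732
exp(-0.5732) = 0.5637
M(t) = 1 - 0.5637
M(t) = 0.4363

0.4363


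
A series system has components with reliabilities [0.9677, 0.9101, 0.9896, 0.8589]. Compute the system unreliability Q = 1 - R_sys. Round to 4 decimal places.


Components: [0.9677, 0.9101, 0.9896, 0.8589]
After component 1: product = 0.9677
After component 2: product = 0.8807
After component 3: product = 0.8715
After component 4: product = 0.7486
R_sys = 0.7486
Q = 1 - 0.7486 = 0.2514

0.2514


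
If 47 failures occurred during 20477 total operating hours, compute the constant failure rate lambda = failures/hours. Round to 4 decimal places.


failures = 47
total_hours = 20477
lambda = 47 / 20477
lambda = 0.0023

0.0023


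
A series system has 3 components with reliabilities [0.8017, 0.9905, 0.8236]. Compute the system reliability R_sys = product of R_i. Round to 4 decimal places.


Components: [0.8017, 0.9905, 0.8236]
After component 1 (R=0.8017): product = 0.8017
After component 2 (R=0.9905): product = 0.7941
After component 3 (R=0.8236): product = 0.654
R_sys = 0.654

0.654


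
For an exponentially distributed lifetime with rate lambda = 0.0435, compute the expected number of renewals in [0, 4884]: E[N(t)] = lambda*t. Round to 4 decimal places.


lambda = 0.0435
t = 4884
E[N(t)] = lambda * t
E[N(t)] = 0.0435 * 4884
E[N(t)] = 212.454

212.454


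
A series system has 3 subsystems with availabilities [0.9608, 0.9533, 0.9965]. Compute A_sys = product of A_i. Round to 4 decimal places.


Subsystems: [0.9608, 0.9533, 0.9965]
After subsystem 1 (A=0.9608): product = 0.9608
After subsystem 2 (A=0.9533): product = 0.9159
After subsystem 3 (A=0.9965): product = 0.9127
A_sys = 0.9127

0.9127


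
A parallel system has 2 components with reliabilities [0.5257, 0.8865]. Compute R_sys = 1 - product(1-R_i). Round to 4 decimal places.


Components: [0.5257, 0.8865]
(1 - 0.5257) = 0.4743, running product = 0.4743
(1 - 0.8865) = 0.1135, running product = 0.0538
Product of (1-R_i) = 0.0538
R_sys = 1 - 0.0538 = 0.9462

0.9462


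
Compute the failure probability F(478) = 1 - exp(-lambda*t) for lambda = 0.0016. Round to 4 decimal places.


lambda = 0.0016, t = 478
lambda * t = 0.7648
exp(-0.7648) = 0.4654
F(t) = 1 - 0.4654
F(t) = 0.5346

0.5346


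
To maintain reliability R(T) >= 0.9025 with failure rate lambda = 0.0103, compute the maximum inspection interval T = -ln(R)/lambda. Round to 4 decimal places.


R_target = 0.9025
lambda = 0.0103
-ln(0.9025) = 0.1026
T = 0.1026 / 0.0103
T = 9.9599

9.9599


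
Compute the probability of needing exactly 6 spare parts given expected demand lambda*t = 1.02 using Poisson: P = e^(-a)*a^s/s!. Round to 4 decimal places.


a = 1.02, s = 6
e^(-a) = e^(-1.02) = 0.3606
a^s = 1.02^6 = 1.1262
s! = 720
P = 0.3606 * 1.1262 / 720
P = 0.0006

0.0006


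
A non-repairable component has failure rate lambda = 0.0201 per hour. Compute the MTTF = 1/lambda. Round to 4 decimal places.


lambda = 0.0201
MTTF = 1 / 0.0201
MTTF = 49.7512

49.7512


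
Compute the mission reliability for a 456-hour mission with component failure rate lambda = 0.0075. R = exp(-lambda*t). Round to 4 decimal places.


lambda = 0.0075
mission_time = 456
lambda * t = 0.0075 * 456 = 3.42
R = exp(-3.42)
R = 0.0327

0.0327


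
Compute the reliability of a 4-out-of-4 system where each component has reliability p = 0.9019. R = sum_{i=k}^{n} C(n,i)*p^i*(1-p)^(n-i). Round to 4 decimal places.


k = 4, n = 4, p = 0.9019
i=4: C(4,4)=1 * 0.9019^4 * 0.0981^0 = 0.6617
R = sum of terms = 0.6617

0.6617


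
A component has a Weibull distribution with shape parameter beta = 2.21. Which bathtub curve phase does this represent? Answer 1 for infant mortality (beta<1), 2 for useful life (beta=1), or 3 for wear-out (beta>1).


beta = 2.21
Compare beta to 1:
beta < 1 => infant mortality (phase 1)
beta = 1 => useful life (phase 2)
beta > 1 => wear-out (phase 3)
Since beta = 2.21, this is wear-out (increasing failure rate)
Phase = 3

3


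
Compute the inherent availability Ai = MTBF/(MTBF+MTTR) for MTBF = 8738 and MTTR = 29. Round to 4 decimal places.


MTBF = 8738
MTTR = 29
MTBF + MTTR = 8767
Ai = 8738 / 8767
Ai = 0.9967

0.9967


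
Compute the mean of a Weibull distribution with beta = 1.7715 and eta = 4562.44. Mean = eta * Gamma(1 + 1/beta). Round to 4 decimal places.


beta = 1.7715, eta = 4562.44
1/beta = 0.5645
1 + 1/beta = 1.5645
Gamma(1.5645) = 0.89
Mean = 4562.44 * 0.89
Mean = 4060.6243

4060.6243


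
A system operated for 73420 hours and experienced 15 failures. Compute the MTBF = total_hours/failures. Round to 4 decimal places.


total_hours = 73420
failures = 15
MTBF = 73420 / 15
MTBF = 4894.6667

4894.6667


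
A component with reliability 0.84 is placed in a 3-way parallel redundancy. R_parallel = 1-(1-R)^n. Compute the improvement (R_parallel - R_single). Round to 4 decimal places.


R_single = 0.84, n = 3
1 - R_single = 0.16
(1 - R_single)^n = 0.16^3 = 0.0041
R_parallel = 1 - 0.0041 = 0.9959
Improvement = 0.9959 - 0.84
Improvement = 0.1559

0.1559


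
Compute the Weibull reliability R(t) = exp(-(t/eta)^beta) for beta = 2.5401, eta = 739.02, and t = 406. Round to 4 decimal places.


beta = 2.5401, eta = 739.02, t = 406
t/eta = 406 / 739.02 = 0.5494
(t/eta)^beta = 0.5494^2.5401 = 0.2184
R(t) = exp(-0.2184)
R(t) = 0.8038

0.8038


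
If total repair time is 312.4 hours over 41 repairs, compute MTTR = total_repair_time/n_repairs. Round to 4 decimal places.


total_repair_time = 312.4
n_repairs = 41
MTTR = 312.4 / 41
MTTR = 7.6195

7.6195


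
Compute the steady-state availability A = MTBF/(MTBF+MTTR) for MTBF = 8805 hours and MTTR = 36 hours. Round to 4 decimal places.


MTBF = 8805
MTTR = 36
MTBF + MTTR = 8841
A = 8805 / 8841
A = 0.9959

0.9959


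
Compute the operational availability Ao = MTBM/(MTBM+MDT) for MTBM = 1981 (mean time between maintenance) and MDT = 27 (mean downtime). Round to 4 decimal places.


MTBM = 1981
MDT = 27
MTBM + MDT = 2008
Ao = 1981 / 2008
Ao = 0.9866

0.9866


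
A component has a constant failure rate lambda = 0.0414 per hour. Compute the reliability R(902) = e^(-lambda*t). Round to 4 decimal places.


lambda = 0.0414
t = 902
lambda * t = 37.3428
R(t) = e^(-37.3428)
R(t) = 0.0

0.0


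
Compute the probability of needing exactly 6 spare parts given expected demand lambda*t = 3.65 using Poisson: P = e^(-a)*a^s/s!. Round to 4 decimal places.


a = 3.65, s = 6
e^(-a) = e^(-3.65) = 0.026
a^s = 3.65^6 = 2364.5973
s! = 720
P = 0.026 * 2364.5973 / 720
P = 0.0854

0.0854


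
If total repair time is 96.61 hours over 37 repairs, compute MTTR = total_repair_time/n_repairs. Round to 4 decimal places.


total_repair_time = 96.61
n_repairs = 37
MTTR = 96.61 / 37
MTTR = 2.6111

2.6111


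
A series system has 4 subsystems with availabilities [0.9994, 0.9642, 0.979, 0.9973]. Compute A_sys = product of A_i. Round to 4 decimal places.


Subsystems: [0.9994, 0.9642, 0.979, 0.9973]
After subsystem 1 (A=0.9994): product = 0.9994
After subsystem 2 (A=0.9642): product = 0.9636
After subsystem 3 (A=0.979): product = 0.9434
After subsystem 4 (A=0.9973): product = 0.9408
A_sys = 0.9408

0.9408


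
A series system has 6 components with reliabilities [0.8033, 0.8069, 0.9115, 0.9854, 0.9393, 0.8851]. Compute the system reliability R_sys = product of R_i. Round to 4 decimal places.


Components: [0.8033, 0.8069, 0.9115, 0.9854, 0.9393, 0.8851]
After component 1 (R=0.8033): product = 0.8033
After component 2 (R=0.8069): product = 0.6482
After component 3 (R=0.9115): product = 0.5908
After component 4 (R=0.9854): product = 0.5822
After component 5 (R=0.9393): product = 0.5469
After component 6 (R=0.8851): product = 0.484
R_sys = 0.484

0.484
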